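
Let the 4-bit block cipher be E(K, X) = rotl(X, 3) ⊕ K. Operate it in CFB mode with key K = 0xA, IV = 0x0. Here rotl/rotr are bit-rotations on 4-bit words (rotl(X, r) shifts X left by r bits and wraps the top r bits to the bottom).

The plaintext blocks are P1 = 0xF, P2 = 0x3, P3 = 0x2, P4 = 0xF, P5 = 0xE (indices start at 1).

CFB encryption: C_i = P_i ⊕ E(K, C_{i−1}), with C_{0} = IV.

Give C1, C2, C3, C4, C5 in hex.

C1 = 0x5, C2 = 0x3, C3 = 0x1, C4 = 0xD, C5 = 0xA

C1: E(K, 0x0) = 0xA; 0xF ⊕ 0xA = 0x5.
C2: E(K, 0x5) = 0x0; 0x3 ⊕ 0x0 = 0x3.
C3: E(K, 0x3) = 0x3; 0x2 ⊕ 0x3 = 0x1.
C4: E(K, 0x1) = 0x2; 0xF ⊕ 0x2 = 0xD.
C5: E(K, 0xD) = 0x4; 0xE ⊕ 0x4 = 0xA.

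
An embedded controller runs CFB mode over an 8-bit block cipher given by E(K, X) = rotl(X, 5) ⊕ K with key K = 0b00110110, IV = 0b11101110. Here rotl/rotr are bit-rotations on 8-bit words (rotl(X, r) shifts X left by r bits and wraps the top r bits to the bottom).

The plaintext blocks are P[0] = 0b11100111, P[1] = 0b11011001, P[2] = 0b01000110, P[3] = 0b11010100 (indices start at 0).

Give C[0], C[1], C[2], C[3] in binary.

CFB encryption: C_i = P_i ⊕ E(K, C_{i−1}), with C_{−1} = IV.
C[0]: E(K, 0b11101110) = 0b11101011; 0b11100111 ⊕ 0b11101011 = 0b00001100.
C[1]: E(K, 0b00001100) = 0b10110111; 0b11011001 ⊕ 0b10110111 = 0b01101110.
C[2]: E(K, 0b01101110) = 0b11111011; 0b01000110 ⊕ 0b11111011 = 0b10111101.
C[3]: E(K, 0b10111101) = 0b10000001; 0b11010100 ⊕ 0b10000001 = 0b01010101.

C[0] = 0b00001100, C[1] = 0b01101110, C[2] = 0b10111101, C[3] = 0b01010101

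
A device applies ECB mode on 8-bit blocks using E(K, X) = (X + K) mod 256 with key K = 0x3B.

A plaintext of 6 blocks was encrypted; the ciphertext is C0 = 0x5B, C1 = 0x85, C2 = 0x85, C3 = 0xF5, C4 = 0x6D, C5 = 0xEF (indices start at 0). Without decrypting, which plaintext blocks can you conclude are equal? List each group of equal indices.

ECB encrypts each block independently with the same key, so equal ciphertext blocks imply equal plaintext blocks.
C1 = C2 = 0x85, so P1 = P2.

P1 = P2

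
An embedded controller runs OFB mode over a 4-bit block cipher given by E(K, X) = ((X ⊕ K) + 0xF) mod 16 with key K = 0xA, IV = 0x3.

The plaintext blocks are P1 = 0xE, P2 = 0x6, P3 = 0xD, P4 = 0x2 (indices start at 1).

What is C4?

C4 = 0xD

OFB encryption: S_i = E(K, S_{i−1}) with S_{0} = IV; C_i = P_i ⊕ S_i.
C1: S = E(K, 0x3) = 0x8; 0xE ⊕ 0x8 = 0x6.
C2: S = E(K, 0x8) = 0x1; 0x6 ⊕ 0x1 = 0x7.
C3: S = E(K, 0x1) = 0xA; 0xD ⊕ 0xA = 0x7.
C4: S = E(K, 0xA) = 0xF; 0x2 ⊕ 0xF = 0xD.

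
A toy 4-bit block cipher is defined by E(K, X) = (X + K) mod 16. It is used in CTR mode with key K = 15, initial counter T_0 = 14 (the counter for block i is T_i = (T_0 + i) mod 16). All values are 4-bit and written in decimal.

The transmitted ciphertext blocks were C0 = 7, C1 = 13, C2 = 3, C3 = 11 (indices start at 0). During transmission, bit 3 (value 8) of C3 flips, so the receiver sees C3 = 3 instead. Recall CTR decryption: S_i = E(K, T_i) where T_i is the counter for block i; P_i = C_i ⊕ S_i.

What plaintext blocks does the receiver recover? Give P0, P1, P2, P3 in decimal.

P0 = 10, P1 = 3, P2 = 12, P3 = 3

Only C3 changed, to 3. In CTR, a change in C_i flips the same bit in P_i only; the keystream is unaffected. Decrypting the received ciphertext:
P0: T = 14, S = E(K, T) = 13; 7 ⊕ 13 = 10.
P1: T = 15, S = E(K, T) = 14; 13 ⊕ 14 = 3.
P2: T = 0, S = E(K, T) = 15; 3 ⊕ 15 = 12.
P3: T = 1, S = E(K, T) = 0; 3 ⊕ 0 = 3.
Blocks that differ from the original plaintext: P3.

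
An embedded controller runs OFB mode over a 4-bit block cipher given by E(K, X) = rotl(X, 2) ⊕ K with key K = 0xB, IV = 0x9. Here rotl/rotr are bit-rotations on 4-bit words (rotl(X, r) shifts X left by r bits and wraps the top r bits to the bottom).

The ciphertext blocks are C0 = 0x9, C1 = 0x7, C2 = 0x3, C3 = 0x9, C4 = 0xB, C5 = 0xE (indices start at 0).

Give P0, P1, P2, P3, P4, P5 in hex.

P0 = 0x4, P1 = 0xB, P2 = 0xB, P3 = 0x0, P4 = 0x6, P5 = 0x2

OFB decryption: S_i = E(K, S_{i−1}) with S_{−1} = IV; P_i = C_i ⊕ S_i.
P0: S = E(K, 0x9) = 0xD; 0x9 ⊕ 0xD = 0x4.
P1: S = E(K, 0xD) = 0xC; 0x7 ⊕ 0xC = 0xB.
P2: S = E(K, 0xC) = 0x8; 0x3 ⊕ 0x8 = 0xB.
P3: S = E(K, 0x8) = 0x9; 0x9 ⊕ 0x9 = 0x0.
P4: S = E(K, 0x9) = 0xD; 0xB ⊕ 0xD = 0x6.
P5: S = E(K, 0xD) = 0xC; 0xE ⊕ 0xC = 0x2.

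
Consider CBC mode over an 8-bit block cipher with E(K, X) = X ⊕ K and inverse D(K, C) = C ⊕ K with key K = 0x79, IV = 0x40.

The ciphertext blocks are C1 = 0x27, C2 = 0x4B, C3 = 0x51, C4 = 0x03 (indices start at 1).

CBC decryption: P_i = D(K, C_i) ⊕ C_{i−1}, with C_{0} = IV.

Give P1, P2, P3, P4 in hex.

P1: D(K, 0x27) = 0x5E; 0x5E ⊕ 0x40 = 0x1E.
P2: D(K, 0x4B) = 0x32; 0x32 ⊕ 0x27 = 0x15.
P3: D(K, 0x51) = 0x28; 0x28 ⊕ 0x4B = 0x63.
P4: D(K, 0x03) = 0x7A; 0x7A ⊕ 0x51 = 0x2B.

P1 = 0x1E, P2 = 0x15, P3 = 0x63, P4 = 0x2B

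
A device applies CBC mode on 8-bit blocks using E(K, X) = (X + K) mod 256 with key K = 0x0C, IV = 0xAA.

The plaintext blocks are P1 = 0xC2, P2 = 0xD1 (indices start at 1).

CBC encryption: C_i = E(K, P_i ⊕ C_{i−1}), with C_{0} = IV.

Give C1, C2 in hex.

C1: P1 ⊕ 0xAA = 0x68; E(K, 0x68) = 0x74.
C2: P2 ⊕ 0x74 = 0xA5; E(K, 0xA5) = 0xB1.

C1 = 0x74, C2 = 0xB1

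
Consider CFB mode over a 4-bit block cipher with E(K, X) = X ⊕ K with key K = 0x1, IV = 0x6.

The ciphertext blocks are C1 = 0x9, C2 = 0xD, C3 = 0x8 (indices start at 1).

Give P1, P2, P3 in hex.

CFB decryption: P_i = C_i ⊕ E(K, C_{i−1}), with C_{0} = IV.
P1: E(K, 0x6) = 0x7; 0x9 ⊕ 0x7 = 0xE.
P2: E(K, 0x9) = 0x8; 0xD ⊕ 0x8 = 0x5.
P3: E(K, 0xD) = 0xC; 0x8 ⊕ 0xC = 0x4.

P1 = 0xE, P2 = 0x5, P3 = 0x4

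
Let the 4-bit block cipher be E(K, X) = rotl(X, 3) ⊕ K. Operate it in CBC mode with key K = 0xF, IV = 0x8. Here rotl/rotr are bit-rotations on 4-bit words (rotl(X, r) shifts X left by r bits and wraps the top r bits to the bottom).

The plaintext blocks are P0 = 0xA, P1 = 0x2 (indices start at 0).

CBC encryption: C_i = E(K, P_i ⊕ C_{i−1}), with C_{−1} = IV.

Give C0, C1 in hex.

C0: P0 ⊕ 0x8 = 0x2; E(K, 0x2) = 0xE.
C1: P1 ⊕ 0xE = 0xC; E(K, 0xC) = 0x9.

C0 = 0xE, C1 = 0x9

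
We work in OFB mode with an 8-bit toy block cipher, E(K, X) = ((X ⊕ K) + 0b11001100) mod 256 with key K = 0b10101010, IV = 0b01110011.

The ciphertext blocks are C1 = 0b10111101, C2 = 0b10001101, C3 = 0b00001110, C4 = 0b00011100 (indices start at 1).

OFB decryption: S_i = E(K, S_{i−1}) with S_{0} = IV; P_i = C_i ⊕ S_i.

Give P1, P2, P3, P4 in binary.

P1 = 0b00011000, P2 = 0b01010110, P3 = 0b00110011, P4 = 0b01111111

P1: S = E(K, 0b01110011) = 0b10100101; 0b10111101 ⊕ 0b10100101 = 0b00011000.
P2: S = E(K, 0b10100101) = 0b11011011; 0b10001101 ⊕ 0b11011011 = 0b01010110.
P3: S = E(K, 0b11011011) = 0b00111101; 0b00001110 ⊕ 0b00111101 = 0b00110011.
P4: S = E(K, 0b00111101) = 0b01100011; 0b00011100 ⊕ 0b01100011 = 0b01111111.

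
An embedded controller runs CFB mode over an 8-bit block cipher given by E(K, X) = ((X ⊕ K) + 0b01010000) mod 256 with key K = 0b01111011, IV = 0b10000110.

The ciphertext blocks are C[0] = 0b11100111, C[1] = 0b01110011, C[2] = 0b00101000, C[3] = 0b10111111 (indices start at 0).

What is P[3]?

CFB decryption: P_i = C_i ⊕ E(K, C_{i−1}), with C_{−1} = IV.
P[3]: E(K, 0b00101000) = 0b10100011; 0b10111111 ⊕ 0b10100011 = 0b00011100.

P[3] = 0b00011100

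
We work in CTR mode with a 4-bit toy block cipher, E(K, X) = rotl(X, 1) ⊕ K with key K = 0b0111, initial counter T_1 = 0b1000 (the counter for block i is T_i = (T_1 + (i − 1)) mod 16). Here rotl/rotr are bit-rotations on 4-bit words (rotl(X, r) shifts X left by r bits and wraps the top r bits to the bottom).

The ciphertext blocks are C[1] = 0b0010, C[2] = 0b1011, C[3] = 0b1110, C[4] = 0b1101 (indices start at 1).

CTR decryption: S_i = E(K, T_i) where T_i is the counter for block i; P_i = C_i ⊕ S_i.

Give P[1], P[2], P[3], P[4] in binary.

P[1] = 0b0100, P[2] = 0b1111, P[3] = 0b1100, P[4] = 0b1101

P[1]: T = 0b1000, S = E(K, T) = 0b0110; 0b0010 ⊕ 0b0110 = 0b0100.
P[2]: T = 0b1001, S = E(K, T) = 0b0100; 0b1011 ⊕ 0b0100 = 0b1111.
P[3]: T = 0b1010, S = E(K, T) = 0b0010; 0b1110 ⊕ 0b0010 = 0b1100.
P[4]: T = 0b1011, S = E(K, T) = 0b0000; 0b1101 ⊕ 0b0000 = 0b1101.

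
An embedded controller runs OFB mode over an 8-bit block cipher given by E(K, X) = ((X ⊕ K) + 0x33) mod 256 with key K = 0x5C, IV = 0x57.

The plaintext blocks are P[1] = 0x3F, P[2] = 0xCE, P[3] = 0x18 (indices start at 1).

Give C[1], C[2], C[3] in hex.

OFB encryption: S_i = E(K, S_{i−1}) with S_{0} = IV; C_i = P_i ⊕ S_i.
C[1]: S = E(K, 0x57) = 0x3E; 0x3F ⊕ 0x3E = 0x01.
C[2]: S = E(K, 0x3E) = 0x95; 0xCE ⊕ 0x95 = 0x5B.
C[3]: S = E(K, 0x95) = 0xFC; 0x18 ⊕ 0xFC = 0xE4.

C[1] = 0x01, C[2] = 0x5B, C[3] = 0xE4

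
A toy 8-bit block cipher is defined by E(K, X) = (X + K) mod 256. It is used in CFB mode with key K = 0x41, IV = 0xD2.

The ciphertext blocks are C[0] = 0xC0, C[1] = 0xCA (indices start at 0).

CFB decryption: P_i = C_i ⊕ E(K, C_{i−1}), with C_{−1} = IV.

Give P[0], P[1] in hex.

P[0]: E(K, 0xD2) = 0x13; 0xC0 ⊕ 0x13 = 0xD3.
P[1]: E(K, 0xC0) = 0x01; 0xCA ⊕ 0x01 = 0xCB.

P[0] = 0xD3, P[1] = 0xCB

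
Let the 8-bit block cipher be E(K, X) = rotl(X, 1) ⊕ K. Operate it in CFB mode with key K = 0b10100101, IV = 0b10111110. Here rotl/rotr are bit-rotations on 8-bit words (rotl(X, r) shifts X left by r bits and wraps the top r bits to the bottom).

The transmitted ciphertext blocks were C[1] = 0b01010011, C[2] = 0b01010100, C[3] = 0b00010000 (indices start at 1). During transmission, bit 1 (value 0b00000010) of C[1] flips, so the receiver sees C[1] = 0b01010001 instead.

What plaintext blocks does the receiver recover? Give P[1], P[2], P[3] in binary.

P[1] = 0b10001001, P[2] = 0b01010011, P[3] = 0b00011101

CFB decryption: P_i = C_i ⊕ E(K, C_{i−1}), with C_{0} = IV.
Only C[1] changed, to 0b01010001. In CFB, a change in C_i flips the same bit in P_i and garbles P_{i+1}. Decrypting the received ciphertext:
P[1]: E(K, 0b10111110) = 0b11011000; 0b01010001 ⊕ 0b11011000 = 0b10001001.
P[2]: E(K, 0b01010001) = 0b00000111; 0b01010100 ⊕ 0b00000111 = 0b01010011.
P[3]: E(K, 0b01010100) = 0b00001101; 0b00010000 ⊕ 0b00001101 = 0b00011101.
Blocks that differ from the original plaintext: P[1], P[2].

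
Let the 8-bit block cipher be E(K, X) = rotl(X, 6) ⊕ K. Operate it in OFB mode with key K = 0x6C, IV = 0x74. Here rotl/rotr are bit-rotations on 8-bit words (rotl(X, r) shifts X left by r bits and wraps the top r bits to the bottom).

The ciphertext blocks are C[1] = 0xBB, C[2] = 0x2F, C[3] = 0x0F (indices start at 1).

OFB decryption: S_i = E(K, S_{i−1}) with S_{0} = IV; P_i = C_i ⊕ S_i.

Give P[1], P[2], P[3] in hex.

P[1] = 0xCA, P[2] = 0x1F, P[3] = 0x6F

P[1]: S = E(K, 0x74) = 0x71; 0xBB ⊕ 0x71 = 0xCA.
P[2]: S = E(K, 0x71) = 0x30; 0x2F ⊕ 0x30 = 0x1F.
P[3]: S = E(K, 0x30) = 0x60; 0x0F ⊕ 0x60 = 0x6F.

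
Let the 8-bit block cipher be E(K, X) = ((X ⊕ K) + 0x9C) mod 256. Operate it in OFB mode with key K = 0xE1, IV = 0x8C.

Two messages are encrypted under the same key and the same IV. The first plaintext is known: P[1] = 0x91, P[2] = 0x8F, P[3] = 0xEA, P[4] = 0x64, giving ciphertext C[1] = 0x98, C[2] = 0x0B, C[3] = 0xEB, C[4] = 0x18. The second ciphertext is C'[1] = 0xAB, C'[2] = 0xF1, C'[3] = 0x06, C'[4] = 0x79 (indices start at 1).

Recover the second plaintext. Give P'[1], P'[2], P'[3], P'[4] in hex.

P'[1] = 0xA2, P'[2] = 0x75, P'[3] = 0x07, P'[4] = 0x05

In OFB with a reused IV, both messages share the same keystream S_i, so C_i ⊕ C'_i = P_i ⊕ P'_i and thus P'_i = P_i ⊕ C_i ⊕ C'_i.
P'[1]: 0x91 ⊕ 0x98 ⊕ 0xAB = 0xA2.
P'[2]: 0x8F ⊕ 0x0B ⊕ 0xF1 = 0x75.
P'[3]: 0xEA ⊕ 0xEB ⊕ 0x06 = 0x07.
P'[4]: 0x64 ⊕ 0x18 ⊕ 0x79 = 0x05.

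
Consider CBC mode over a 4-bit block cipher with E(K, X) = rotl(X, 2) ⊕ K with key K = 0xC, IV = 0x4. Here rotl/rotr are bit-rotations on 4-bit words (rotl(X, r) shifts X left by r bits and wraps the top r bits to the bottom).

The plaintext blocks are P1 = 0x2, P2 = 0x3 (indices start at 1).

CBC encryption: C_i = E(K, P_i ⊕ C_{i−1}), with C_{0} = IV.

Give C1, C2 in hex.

C1 = 0x5, C2 = 0x5

C1: P1 ⊕ 0x4 = 0x6; E(K, 0x6) = 0x5.
C2: P2 ⊕ 0x5 = 0x6; E(K, 0x6) = 0x5.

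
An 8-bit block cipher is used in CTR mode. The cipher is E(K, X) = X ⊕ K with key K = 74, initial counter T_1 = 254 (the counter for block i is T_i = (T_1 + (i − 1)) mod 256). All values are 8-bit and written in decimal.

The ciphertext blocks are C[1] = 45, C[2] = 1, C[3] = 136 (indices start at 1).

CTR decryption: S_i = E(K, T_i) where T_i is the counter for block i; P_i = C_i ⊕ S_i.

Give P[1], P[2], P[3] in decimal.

P[1] = 153, P[2] = 180, P[3] = 194

P[1]: T = 254, S = E(K, T) = 180; 45 ⊕ 180 = 153.
P[2]: T = 255, S = E(K, T) = 181; 1 ⊕ 181 = 180.
P[3]: T = 0, S = E(K, T) = 74; 136 ⊕ 74 = 194.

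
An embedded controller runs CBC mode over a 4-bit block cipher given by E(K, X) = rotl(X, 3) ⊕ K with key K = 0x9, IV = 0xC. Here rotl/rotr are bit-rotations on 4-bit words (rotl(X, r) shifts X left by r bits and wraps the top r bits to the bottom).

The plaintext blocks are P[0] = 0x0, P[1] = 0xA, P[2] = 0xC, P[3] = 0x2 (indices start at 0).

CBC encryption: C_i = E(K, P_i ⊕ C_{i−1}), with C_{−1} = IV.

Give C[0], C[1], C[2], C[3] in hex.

C[0]: P[0] ⊕ 0xC = 0xC; E(K, 0xC) = 0xF.
C[1]: P[1] ⊕ 0xF = 0x5; E(K, 0x5) = 0x3.
C[2]: P[2] ⊕ 0x3 = 0xF; E(K, 0xF) = 0x6.
C[3]: P[3] ⊕ 0x6 = 0x4; E(K, 0x4) = 0xB.

C[0] = 0xF, C[1] = 0x3, C[2] = 0x6, C[3] = 0xB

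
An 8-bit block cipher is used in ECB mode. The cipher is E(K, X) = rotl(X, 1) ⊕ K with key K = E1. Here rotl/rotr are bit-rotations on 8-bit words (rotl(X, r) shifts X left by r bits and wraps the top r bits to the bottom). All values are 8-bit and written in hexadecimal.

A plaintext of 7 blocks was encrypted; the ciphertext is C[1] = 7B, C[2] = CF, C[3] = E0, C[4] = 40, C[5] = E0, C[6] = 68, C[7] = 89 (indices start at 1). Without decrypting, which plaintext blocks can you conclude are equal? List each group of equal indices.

ECB encrypts each block independently with the same key, so equal ciphertext blocks imply equal plaintext blocks.
C[3] = C[5] = E0, so P[3] = P[5].

P[3] = P[5]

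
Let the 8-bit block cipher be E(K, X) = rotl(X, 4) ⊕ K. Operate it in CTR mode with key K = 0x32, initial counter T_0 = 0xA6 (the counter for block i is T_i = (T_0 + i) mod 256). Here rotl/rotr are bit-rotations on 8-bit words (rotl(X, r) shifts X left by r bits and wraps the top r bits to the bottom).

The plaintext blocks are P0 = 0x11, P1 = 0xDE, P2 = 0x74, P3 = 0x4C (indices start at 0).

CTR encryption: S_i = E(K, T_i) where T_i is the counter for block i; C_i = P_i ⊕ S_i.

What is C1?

C0: T = 0xA6, S = E(K, T) = 0x58; 0x11 ⊕ 0x58 = 0x49.
C1: T = 0xA7, S = E(K, T) = 0x48; 0xDE ⊕ 0x48 = 0x96.

C1 = 0x96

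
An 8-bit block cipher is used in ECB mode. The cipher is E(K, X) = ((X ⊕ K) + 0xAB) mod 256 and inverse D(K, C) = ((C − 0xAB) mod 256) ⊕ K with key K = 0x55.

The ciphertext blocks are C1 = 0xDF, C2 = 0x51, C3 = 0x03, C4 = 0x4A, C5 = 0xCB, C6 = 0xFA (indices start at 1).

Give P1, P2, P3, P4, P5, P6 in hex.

P1 = 0x61, P2 = 0xF3, P3 = 0x0D, P4 = 0xCA, P5 = 0x75, P6 = 0x1A

ECB decryption: P_i = D(K, C_i).
P1: D(K, 0xDF) = 0x61.
P2: D(K, 0x51) = 0xF3.
P3: D(K, 0x03) = 0x0D.
P4: D(K, 0x4A) = 0xCA.
P5: D(K, 0xCB) = 0x75.
P6: D(K, 0xFA) = 0x1A.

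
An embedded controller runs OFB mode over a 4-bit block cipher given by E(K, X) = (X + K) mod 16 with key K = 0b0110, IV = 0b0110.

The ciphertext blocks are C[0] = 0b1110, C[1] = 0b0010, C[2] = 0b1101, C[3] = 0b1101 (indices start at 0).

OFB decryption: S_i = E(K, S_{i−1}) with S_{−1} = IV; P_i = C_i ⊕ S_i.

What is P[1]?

P[0]: S = E(K, 0b0110) = 0b1100; 0b1110 ⊕ 0b1100 = 0b0010.
P[1]: S = E(K, 0b1100) = 0b0010; 0b0010 ⊕ 0b0010 = 0b0000.

P[1] = 0b0000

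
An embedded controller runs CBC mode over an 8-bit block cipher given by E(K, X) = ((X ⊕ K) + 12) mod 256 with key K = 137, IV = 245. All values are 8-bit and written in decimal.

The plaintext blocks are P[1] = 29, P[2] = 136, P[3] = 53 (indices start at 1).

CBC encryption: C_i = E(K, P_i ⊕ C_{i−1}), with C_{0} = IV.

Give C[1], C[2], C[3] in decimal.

C[1]: P[1] ⊕ 245 = 232; E(K, 232) = 109.
C[2]: P[2] ⊕ 109 = 229; E(K, 229) = 120.
C[3]: P[3] ⊕ 120 = 77; E(K, 77) = 208.

C[1] = 109, C[2] = 120, C[3] = 208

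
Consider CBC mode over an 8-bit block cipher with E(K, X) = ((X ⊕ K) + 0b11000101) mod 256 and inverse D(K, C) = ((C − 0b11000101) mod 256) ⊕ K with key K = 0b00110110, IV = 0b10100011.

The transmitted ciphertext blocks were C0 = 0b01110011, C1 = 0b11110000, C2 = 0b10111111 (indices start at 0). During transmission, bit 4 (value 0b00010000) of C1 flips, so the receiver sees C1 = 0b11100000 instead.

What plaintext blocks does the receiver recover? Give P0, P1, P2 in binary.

P0 = 0b00111011, P1 = 0b01011110, P2 = 0b00101100

CBC decryption: P_i = D(K, C_i) ⊕ C_{i−1}, with C_{−1} = IV.
Only C1 changed, to 0b11100000. In CBC, a change in C_i garbles P_i and flips the same bit in P_{i+1}. Decrypting the received ciphertext:
P0: D(K, 0b01110011) = 0b10011000; 0b10011000 ⊕ 0b10100011 = 0b00111011.
P1: D(K, 0b11100000) = 0b00101101; 0b00101101 ⊕ 0b01110011 = 0b01011110.
P2: D(K, 0b10111111) = 0b11001100; 0b11001100 ⊕ 0b11100000 = 0b00101100.
Blocks that differ from the original plaintext: P1, P2.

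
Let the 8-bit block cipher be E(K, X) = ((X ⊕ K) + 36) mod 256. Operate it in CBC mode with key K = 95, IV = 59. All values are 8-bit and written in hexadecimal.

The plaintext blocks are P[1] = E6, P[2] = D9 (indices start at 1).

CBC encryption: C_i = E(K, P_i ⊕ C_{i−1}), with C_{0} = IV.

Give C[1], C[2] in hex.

C[1]: P[1] ⊕ 59 = BF; E(K, BF) = 60.
C[2]: P[2] ⊕ 60 = B9; E(K, B9) = 62.

C[1] = 60, C[2] = 62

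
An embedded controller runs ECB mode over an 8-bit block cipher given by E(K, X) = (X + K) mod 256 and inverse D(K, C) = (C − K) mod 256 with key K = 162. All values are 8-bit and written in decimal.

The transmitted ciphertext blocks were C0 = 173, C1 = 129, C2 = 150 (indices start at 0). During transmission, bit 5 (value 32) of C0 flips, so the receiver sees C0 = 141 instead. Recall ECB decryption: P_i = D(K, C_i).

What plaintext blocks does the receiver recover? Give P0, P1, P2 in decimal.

P0 = 235, P1 = 223, P2 = 244

Only C0 changed, to 141. In ECB, a change in C_i affects only P_i. Decrypting the received ciphertext:
P0: D(K, 141) = 235.
P1: D(K, 129) = 223.
P2: D(K, 150) = 244.
Blocks that differ from the original plaintext: P0.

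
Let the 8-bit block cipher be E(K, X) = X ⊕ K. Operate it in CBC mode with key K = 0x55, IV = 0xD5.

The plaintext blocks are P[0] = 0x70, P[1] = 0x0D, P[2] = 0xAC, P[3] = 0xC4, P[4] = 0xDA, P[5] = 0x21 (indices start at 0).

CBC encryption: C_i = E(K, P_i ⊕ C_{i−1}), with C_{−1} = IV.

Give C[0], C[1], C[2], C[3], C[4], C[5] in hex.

C[0] = 0xF0, C[1] = 0xA8, C[2] = 0x51, C[3] = 0xC0, C[4] = 0x4F, C[5] = 0x3B

C[0]: P[0] ⊕ 0xD5 = 0xA5; E(K, 0xA5) = 0xF0.
C[1]: P[1] ⊕ 0xF0 = 0xFD; E(K, 0xFD) = 0xA8.
C[2]: P[2] ⊕ 0xA8 = 0x04; E(K, 0x04) = 0x51.
C[3]: P[3] ⊕ 0x51 = 0x95; E(K, 0x95) = 0xC0.
C[4]: P[4] ⊕ 0xC0 = 0x1A; E(K, 0x1A) = 0x4F.
C[5]: P[5] ⊕ 0x4F = 0x6E; E(K, 0x6E) = 0x3B.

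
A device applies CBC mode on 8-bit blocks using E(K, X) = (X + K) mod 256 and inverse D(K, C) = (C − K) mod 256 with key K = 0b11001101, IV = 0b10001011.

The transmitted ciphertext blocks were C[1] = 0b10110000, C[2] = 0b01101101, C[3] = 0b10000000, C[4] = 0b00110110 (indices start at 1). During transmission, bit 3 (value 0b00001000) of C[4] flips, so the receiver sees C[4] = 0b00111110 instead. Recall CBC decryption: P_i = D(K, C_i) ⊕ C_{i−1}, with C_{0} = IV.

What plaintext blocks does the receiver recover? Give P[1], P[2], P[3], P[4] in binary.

Only C[4] changed, to 0b00111110. In CBC, a change in C_i garbles P_i and flips the same bit in P_{i+1}. Decrypting the received ciphertext:
P[1]: D(K, 0b10110000) = 0b11100011; 0b11100011 ⊕ 0b10001011 = 0b01101000.
P[2]: D(K, 0b01101101) = 0b10100000; 0b10100000 ⊕ 0b10110000 = 0b00010000.
P[3]: D(K, 0b10000000) = 0b10110011; 0b10110011 ⊕ 0b01101101 = 0b11011110.
P[4]: D(K, 0b00111110) = 0b01110001; 0b01110001 ⊕ 0b10000000 = 0b11110001.
Blocks that differ from the original plaintext: P[4].

P[1] = 0b01101000, P[2] = 0b00010000, P[3] = 0b11011110, P[4] = 0b11110001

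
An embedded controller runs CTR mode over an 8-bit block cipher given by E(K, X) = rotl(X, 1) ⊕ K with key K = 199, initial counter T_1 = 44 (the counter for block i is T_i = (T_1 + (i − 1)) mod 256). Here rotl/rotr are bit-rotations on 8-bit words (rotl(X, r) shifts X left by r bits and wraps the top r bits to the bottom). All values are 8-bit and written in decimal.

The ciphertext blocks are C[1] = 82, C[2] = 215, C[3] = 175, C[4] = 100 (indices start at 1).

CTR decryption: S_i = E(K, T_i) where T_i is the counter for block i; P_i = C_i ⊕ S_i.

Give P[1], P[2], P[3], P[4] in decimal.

P[1]: T = 44, S = E(K, T) = 159; 82 ⊕ 159 = 205.
P[2]: T = 45, S = E(K, T) = 157; 215 ⊕ 157 = 74.
P[3]: T = 46, S = E(K, T) = 155; 175 ⊕ 155 = 52.
P[4]: T = 47, S = E(K, T) = 153; 100 ⊕ 153 = 253.

P[1] = 205, P[2] = 74, P[3] = 52, P[4] = 253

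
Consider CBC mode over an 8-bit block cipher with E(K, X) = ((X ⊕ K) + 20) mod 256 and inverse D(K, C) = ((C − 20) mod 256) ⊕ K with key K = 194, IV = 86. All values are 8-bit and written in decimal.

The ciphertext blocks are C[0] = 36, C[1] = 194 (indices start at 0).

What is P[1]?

P[1] = 72

CBC decryption: P_i = D(K, C_i) ⊕ C_{i−1}, with C_{−1} = IV.
P[1]: D(K, 194) = 108; 108 ⊕ 36 = 72.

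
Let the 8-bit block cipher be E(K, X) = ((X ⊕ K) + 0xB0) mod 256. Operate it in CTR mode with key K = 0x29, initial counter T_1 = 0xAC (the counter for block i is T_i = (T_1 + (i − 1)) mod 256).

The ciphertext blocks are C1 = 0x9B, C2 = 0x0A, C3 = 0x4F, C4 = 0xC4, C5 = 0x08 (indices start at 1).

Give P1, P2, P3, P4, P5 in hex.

CTR decryption: S_i = E(K, T_i) where T_i is the counter for block i; P_i = C_i ⊕ S_i.
P1: T = 0xAC, S = E(K, T) = 0x35; 0x9B ⊕ 0x35 = 0xAE.
P2: T = 0xAD, S = E(K, T) = 0x34; 0x0A ⊕ 0x34 = 0x3E.
P3: T = 0xAE, S = E(K, T) = 0x37; 0x4F ⊕ 0x37 = 0x78.
P4: T = 0xAF, S = E(K, T) = 0x36; 0xC4 ⊕ 0x36 = 0xF2.
P5: T = 0xB0, S = E(K, T) = 0x49; 0x08 ⊕ 0x49 = 0x41.

P1 = 0xAE, P2 = 0x3E, P3 = 0x78, P4 = 0xF2, P5 = 0x41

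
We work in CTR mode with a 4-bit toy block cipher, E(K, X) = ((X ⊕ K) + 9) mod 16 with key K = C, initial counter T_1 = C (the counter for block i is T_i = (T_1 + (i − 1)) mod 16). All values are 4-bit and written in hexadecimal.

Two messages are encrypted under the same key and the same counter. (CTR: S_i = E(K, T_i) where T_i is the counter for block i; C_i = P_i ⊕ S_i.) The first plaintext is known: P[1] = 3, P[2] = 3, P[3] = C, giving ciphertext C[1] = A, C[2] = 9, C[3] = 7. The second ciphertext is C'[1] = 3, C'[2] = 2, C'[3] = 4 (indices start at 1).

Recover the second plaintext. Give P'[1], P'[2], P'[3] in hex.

In CTR with a reused counter, both messages share the same keystream S_i, so C_i ⊕ C'_i = P_i ⊕ P'_i and thus P'_i = P_i ⊕ C_i ⊕ C'_i.
P'[1]: 3 ⊕ A ⊕ 3 = A.
P'[2]: 3 ⊕ 9 ⊕ 2 = 8.
P'[3]: C ⊕ 7 ⊕ 4 = F.

P'[1] = A, P'[2] = 8, P'[3] = F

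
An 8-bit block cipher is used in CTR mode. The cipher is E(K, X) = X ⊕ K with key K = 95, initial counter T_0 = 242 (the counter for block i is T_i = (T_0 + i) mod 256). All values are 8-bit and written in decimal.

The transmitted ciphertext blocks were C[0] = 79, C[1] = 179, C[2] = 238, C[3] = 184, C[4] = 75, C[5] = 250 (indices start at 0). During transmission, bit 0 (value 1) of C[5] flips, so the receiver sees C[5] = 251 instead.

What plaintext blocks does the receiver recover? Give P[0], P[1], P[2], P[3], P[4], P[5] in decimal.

P[0] = 226, P[1] = 31, P[2] = 69, P[3] = 18, P[4] = 226, P[5] = 83

CTR decryption: S_i = E(K, T_i) where T_i is the counter for block i; P_i = C_i ⊕ S_i.
Only C[5] changed, to 251. In CTR, a change in C_i flips the same bit in P_i only; the keystream is unaffected. Decrypting the received ciphertext:
P[0]: T = 242, S = E(K, T) = 173; 79 ⊕ 173 = 226.
P[1]: T = 243, S = E(K, T) = 172; 179 ⊕ 172 = 31.
P[2]: T = 244, S = E(K, T) = 171; 238 ⊕ 171 = 69.
P[3]: T = 245, S = E(K, T) = 170; 184 ⊕ 170 = 18.
P[4]: T = 246, S = E(K, T) = 169; 75 ⊕ 169 = 226.
P[5]: T = 247, S = E(K, T) = 168; 251 ⊕ 168 = 83.
Blocks that differ from the original plaintext: P[5].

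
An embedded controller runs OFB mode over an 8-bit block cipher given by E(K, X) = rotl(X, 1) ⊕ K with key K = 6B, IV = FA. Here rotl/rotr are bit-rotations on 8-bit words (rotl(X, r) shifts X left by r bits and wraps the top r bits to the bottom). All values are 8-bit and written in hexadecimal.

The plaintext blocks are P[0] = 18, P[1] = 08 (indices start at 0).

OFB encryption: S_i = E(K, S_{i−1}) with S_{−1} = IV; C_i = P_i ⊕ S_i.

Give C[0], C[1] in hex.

C[0]: S = E(K, FA) = 9E; 18 ⊕ 9E = 86.
C[1]: S = E(K, 9E) = 56; 08 ⊕ 56 = 5E.

C[0] = 86, C[1] = 5E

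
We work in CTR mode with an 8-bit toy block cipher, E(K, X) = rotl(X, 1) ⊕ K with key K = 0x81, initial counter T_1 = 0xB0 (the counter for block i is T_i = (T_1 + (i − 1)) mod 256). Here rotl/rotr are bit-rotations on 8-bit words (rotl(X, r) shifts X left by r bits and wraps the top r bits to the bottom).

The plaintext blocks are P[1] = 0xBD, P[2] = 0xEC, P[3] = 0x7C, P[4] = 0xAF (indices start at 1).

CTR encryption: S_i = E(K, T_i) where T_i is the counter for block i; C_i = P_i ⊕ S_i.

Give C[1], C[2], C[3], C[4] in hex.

C[1] = 0x5D, C[2] = 0x0E, C[3] = 0x98, C[4] = 0x49

C[1]: T = 0xB0, S = E(K, T) = 0xE0; 0xBD ⊕ 0xE0 = 0x5D.
C[2]: T = 0xB1, S = E(K, T) = 0xE2; 0xEC ⊕ 0xE2 = 0x0E.
C[3]: T = 0xB2, S = E(K, T) = 0xE4; 0x7C ⊕ 0xE4 = 0x98.
C[4]: T = 0xB3, S = E(K, T) = 0xE6; 0xAF ⊕ 0xE6 = 0x49.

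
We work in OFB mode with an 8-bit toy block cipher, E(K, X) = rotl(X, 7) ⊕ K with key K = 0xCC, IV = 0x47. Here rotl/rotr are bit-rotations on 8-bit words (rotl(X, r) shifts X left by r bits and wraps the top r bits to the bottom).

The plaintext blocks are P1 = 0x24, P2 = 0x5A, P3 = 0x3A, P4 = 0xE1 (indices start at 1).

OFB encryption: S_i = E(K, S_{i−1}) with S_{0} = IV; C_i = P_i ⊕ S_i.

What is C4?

C4 = 0x95

C1: S = E(K, 0x47) = 0x6F; 0x24 ⊕ 0x6F = 0x4B.
C2: S = E(K, 0x6F) = 0x7B; 0x5A ⊕ 0x7B = 0x21.
C3: S = E(K, 0x7B) = 0x71; 0x3A ⊕ 0x71 = 0x4B.
C4: S = E(K, 0x71) = 0x74; 0xE1 ⊕ 0x74 = 0x95.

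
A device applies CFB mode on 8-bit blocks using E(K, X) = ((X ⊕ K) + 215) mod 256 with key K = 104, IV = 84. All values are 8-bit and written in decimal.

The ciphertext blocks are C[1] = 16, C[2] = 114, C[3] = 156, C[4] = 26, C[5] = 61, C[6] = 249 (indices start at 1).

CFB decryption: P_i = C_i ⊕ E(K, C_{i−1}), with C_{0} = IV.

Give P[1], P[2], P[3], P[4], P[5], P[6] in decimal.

P[1] = 3, P[2] = 61, P[3] = 109, P[4] = 209, P[5] = 116, P[6] = 213

P[1]: E(K, 84) = 19; 16 ⊕ 19 = 3.
P[2]: E(K, 16) = 79; 114 ⊕ 79 = 61.
P[3]: E(K, 114) = 241; 156 ⊕ 241 = 109.
P[4]: E(K, 156) = 203; 26 ⊕ 203 = 209.
P[5]: E(K, 26) = 73; 61 ⊕ 73 = 116.
P[6]: E(K, 61) = 44; 249 ⊕ 44 = 213.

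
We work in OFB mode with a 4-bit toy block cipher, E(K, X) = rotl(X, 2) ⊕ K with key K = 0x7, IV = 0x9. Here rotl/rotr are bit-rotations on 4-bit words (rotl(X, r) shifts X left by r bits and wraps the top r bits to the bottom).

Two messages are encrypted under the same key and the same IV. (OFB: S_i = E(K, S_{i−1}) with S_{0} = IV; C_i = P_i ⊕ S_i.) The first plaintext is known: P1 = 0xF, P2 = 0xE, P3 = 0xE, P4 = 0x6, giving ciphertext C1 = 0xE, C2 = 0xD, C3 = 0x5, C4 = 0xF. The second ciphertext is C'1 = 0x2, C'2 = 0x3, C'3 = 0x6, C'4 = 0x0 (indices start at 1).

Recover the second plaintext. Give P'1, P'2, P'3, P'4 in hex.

P'1 = 0x3, P'2 = 0x0, P'3 = 0xD, P'4 = 0x9

In OFB with a reused IV, both messages share the same keystream S_i, so C_i ⊕ C'_i = P_i ⊕ P'_i and thus P'_i = P_i ⊕ C_i ⊕ C'_i.
P'1: 0xF ⊕ 0xE ⊕ 0x2 = 0x3.
P'2: 0xE ⊕ 0xD ⊕ 0x3 = 0x0.
P'3: 0xE ⊕ 0x5 ⊕ 0x6 = 0xD.
P'4: 0x6 ⊕ 0xF ⊕ 0x0 = 0x9.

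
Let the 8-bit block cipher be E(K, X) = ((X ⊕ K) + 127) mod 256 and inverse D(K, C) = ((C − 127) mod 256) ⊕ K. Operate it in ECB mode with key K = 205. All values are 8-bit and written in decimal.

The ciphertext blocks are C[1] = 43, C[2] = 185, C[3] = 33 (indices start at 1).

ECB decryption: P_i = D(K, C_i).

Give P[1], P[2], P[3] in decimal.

P[1]: D(K, 43) = 97.
P[2]: D(K, 185) = 247.
P[3]: D(K, 33) = 111.

P[1] = 97, P[2] = 247, P[3] = 111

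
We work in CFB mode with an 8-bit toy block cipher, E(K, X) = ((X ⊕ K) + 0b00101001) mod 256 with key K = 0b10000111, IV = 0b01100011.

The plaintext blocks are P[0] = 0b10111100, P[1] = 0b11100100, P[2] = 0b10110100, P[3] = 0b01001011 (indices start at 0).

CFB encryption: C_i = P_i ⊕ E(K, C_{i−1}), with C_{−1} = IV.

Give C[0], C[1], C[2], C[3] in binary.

C[0]: E(K, 0b01100011) = 0b00001101; 0b10111100 ⊕ 0b00001101 = 0b10110001.
C[1]: E(K, 0b10110001) = 0b01011111; 0b11100100 ⊕ 0b01011111 = 0b10111011.
C[2]: E(K, 0b10111011) = 0b01100101; 0b10110100 ⊕ 0b01100101 = 0b11010001.
C[3]: E(K, 0b11010001) = 0b01111111; 0b01001011 ⊕ 0b01111111 = 0b00110100.

C[0] = 0b10110001, C[1] = 0b10111011, C[2] = 0b11010001, C[3] = 0b00110100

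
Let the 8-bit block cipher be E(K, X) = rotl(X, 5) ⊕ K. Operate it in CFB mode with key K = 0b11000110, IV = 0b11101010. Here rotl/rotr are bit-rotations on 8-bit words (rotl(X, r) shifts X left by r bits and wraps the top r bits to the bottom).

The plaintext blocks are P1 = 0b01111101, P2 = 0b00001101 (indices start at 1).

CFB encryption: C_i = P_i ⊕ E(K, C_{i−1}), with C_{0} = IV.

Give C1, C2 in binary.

C1: E(K, 0b11101010) = 0b10011011; 0b01111101 ⊕ 0b10011011 = 0b11100110.
C2: E(K, 0b11100110) = 0b00011010; 0b00001101 ⊕ 0b00011010 = 0b00010111.

C1 = 0b11100110, C2 = 0b00010111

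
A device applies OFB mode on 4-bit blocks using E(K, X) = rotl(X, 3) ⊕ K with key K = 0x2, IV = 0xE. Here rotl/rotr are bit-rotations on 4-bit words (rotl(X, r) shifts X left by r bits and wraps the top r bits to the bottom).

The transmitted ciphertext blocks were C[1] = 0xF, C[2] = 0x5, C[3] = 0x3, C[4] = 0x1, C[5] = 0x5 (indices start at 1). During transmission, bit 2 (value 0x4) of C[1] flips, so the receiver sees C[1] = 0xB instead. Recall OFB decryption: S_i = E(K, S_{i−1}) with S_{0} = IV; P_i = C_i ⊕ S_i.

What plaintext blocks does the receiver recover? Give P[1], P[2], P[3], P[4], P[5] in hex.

Only C[1] changed, to 0xB. In OFB, a change in C_i flips the same bit in P_i only; the keystream is unaffected. Decrypting the received ciphertext:
P[1]: S = E(K, 0xE) = 0x5; 0xB ⊕ 0x5 = 0xE.
P[2]: S = E(K, 0x5) = 0x8; 0x5 ⊕ 0x8 = 0xD.
P[3]: S = E(K, 0x8) = 0x6; 0x3 ⊕ 0x6 = 0x5.
P[4]: S = E(K, 0x6) = 0x1; 0x1 ⊕ 0x1 = 0x0.
P[5]: S = E(K, 0x1) = 0xA; 0x5 ⊕ 0xA = 0xF.
Blocks that differ from the original plaintext: P[1].

P[1] = 0xE, P[2] = 0xD, P[3] = 0x5, P[4] = 0x0, P[5] = 0xF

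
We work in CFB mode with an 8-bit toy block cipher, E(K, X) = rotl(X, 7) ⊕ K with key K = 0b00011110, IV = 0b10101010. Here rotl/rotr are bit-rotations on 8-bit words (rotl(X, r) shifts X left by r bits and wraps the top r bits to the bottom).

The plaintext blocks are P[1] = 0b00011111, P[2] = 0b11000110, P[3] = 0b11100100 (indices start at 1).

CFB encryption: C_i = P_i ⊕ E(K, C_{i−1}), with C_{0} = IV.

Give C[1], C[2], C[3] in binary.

C[1]: E(K, 0b10101010) = 0b01001011; 0b00011111 ⊕ 0b01001011 = 0b01010100.
C[2]: E(K, 0b01010100) = 0b00110100; 0b11000110 ⊕ 0b00110100 = 0b11110010.
C[3]: E(K, 0b11110010) = 0b01100111; 0b11100100 ⊕ 0b01100111 = 0b10000011.

C[1] = 0b01010100, C[2] = 0b11110010, C[3] = 0b10000011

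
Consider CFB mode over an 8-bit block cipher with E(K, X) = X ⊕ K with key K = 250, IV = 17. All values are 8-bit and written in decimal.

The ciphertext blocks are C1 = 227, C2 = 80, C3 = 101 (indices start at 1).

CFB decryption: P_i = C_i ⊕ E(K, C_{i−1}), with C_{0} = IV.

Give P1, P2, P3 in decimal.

P1: E(K, 17) = 235; 227 ⊕ 235 = 8.
P2: E(K, 227) = 25; 80 ⊕ 25 = 73.
P3: E(K, 80) = 170; 101 ⊕ 170 = 207.

P1 = 8, P2 = 73, P3 = 207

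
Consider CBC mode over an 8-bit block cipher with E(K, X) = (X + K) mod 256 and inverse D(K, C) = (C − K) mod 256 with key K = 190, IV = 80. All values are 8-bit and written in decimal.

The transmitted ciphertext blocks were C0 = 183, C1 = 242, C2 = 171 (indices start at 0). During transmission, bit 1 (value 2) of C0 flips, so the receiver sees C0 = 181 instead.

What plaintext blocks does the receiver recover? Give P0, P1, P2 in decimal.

CBC decryption: P_i = D(K, C_i) ⊕ C_{i−1}, with C_{−1} = IV.
Only C0 changed, to 181. In CBC, a change in C_i garbles P_i and flips the same bit in P_{i+1}. Decrypting the received ciphertext:
P0: D(K, 181) = 247; 247 ⊕ 80 = 167.
P1: D(K, 242) = 52; 52 ⊕ 181 = 129.
P2: D(K, 171) = 237; 237 ⊕ 242 = 31.
Blocks that differ from the original plaintext: P0, P1.

P0 = 167, P1 = 129, P2 = 31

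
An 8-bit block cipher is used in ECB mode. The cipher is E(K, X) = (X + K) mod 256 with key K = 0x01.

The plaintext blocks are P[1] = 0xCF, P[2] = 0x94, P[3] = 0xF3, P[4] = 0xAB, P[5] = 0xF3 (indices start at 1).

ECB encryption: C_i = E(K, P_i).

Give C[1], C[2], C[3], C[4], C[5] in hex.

C[1] = 0xD0, C[2] = 0x95, C[3] = 0xF4, C[4] = 0xAC, C[5] = 0xF4

C[1]: E(K, 0xCF) = 0xD0.
C[2]: E(K, 0x94) = 0x95.
C[3]: E(K, 0xF3) = 0xF4.
C[4]: E(K, 0xAB) = 0xAC.
C[5]: E(K, 0xF3) = 0xF4.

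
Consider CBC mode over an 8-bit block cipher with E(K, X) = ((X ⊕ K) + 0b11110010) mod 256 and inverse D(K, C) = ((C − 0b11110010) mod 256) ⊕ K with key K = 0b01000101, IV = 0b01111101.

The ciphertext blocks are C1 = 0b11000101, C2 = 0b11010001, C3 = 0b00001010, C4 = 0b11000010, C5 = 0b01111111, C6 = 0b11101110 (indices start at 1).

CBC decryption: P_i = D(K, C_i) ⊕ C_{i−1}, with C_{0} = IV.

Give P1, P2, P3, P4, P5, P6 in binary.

P1 = 0b11101011, P2 = 0b01011111, P3 = 0b10001100, P4 = 0b10011111, P5 = 0b00001010, P6 = 0b11000110

P1: D(K, 0b11000101) = 0b10010110; 0b10010110 ⊕ 0b01111101 = 0b11101011.
P2: D(K, 0b11010001) = 0b10011010; 0b10011010 ⊕ 0b11000101 = 0b01011111.
P3: D(K, 0b00001010) = 0b01011101; 0b01011101 ⊕ 0b11010001 = 0b10001100.
P4: D(K, 0b11000010) = 0b10010101; 0b10010101 ⊕ 0b00001010 = 0b10011111.
P5: D(K, 0b01111111) = 0b11001000; 0b11001000 ⊕ 0b11000010 = 0b00001010.
P6: D(K, 0b11101110) = 0b10111001; 0b10111001 ⊕ 0b01111111 = 0b11000110.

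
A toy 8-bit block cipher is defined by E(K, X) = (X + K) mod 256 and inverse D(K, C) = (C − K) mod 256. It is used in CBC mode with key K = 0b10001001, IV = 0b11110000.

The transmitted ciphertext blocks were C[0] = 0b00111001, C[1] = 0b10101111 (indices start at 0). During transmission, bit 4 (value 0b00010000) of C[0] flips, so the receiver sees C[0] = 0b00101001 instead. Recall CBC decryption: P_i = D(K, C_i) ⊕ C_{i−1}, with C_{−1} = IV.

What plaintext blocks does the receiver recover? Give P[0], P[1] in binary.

P[0] = 0b01010000, P[1] = 0b00001111

Only C[0] changed, to 0b00101001. In CBC, a change in C_i garbles P_i and flips the same bit in P_{i+1}. Decrypting the received ciphertext:
P[0]: D(K, 0b00101001) = 0b10100000; 0b10100000 ⊕ 0b11110000 = 0b01010000.
P[1]: D(K, 0b10101111) = 0b00100110; 0b00100110 ⊕ 0b00101001 = 0b00001111.
Blocks that differ from the original plaintext: P[0], P[1].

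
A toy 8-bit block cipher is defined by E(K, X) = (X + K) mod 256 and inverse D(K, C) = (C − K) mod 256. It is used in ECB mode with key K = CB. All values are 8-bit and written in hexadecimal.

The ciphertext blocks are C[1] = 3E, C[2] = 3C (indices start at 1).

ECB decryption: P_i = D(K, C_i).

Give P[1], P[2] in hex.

P[1] = 73, P[2] = 71

P[1]: D(K, 3E) = 73.
P[2]: D(K, 3C) = 71.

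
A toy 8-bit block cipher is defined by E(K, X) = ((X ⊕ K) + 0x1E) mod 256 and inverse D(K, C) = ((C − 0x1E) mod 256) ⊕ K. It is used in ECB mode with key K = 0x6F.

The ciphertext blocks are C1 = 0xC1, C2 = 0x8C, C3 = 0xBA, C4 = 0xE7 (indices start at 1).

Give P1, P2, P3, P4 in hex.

P1 = 0xCC, P2 = 0x01, P3 = 0xF3, P4 = 0xA6

ECB decryption: P_i = D(K, C_i).
P1: D(K, 0xC1) = 0xCC.
P2: D(K, 0x8C) = 0x01.
P3: D(K, 0xBA) = 0xF3.
P4: D(K, 0xE7) = 0xA6.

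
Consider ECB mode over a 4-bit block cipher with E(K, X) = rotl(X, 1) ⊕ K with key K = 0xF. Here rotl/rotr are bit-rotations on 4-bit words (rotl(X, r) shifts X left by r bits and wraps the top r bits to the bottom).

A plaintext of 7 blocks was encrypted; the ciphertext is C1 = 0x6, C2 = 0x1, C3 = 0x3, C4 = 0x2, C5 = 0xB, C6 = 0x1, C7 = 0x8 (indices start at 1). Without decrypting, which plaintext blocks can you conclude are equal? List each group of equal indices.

ECB encrypts each block independently with the same key, so equal ciphertext blocks imply equal plaintext blocks.
C2 = C6 = 0x1, so P2 = P6.

P2 = P6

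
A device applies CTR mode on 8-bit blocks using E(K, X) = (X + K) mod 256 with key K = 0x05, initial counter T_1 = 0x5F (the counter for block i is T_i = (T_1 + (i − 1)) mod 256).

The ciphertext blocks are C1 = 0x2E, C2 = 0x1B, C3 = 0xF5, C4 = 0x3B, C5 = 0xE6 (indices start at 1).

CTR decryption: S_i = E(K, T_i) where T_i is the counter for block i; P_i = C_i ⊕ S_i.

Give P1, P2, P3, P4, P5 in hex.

P1 = 0x4A, P2 = 0x7E, P3 = 0x93, P4 = 0x5C, P5 = 0x8E

P1: T = 0x5F, S = E(K, T) = 0x64; 0x2E ⊕ 0x64 = 0x4A.
P2: T = 0x60, S = E(K, T) = 0x65; 0x1B ⊕ 0x65 = 0x7E.
P3: T = 0x61, S = E(K, T) = 0x66; 0xF5 ⊕ 0x66 = 0x93.
P4: T = 0x62, S = E(K, T) = 0x67; 0x3B ⊕ 0x67 = 0x5C.
P5: T = 0x63, S = E(K, T) = 0x68; 0xE6 ⊕ 0x68 = 0x8E.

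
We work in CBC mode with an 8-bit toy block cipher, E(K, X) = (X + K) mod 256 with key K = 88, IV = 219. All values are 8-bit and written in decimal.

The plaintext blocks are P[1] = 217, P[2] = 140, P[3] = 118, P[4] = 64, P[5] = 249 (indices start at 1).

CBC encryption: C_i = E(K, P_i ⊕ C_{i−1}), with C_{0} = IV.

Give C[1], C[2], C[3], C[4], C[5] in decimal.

C[1] = 90, C[2] = 46, C[3] = 176, C[4] = 72, C[5] = 9

C[1]: P[1] ⊕ 219 = 2; E(K, 2) = 90.
C[2]: P[2] ⊕ 90 = 214; E(K, 214) = 46.
C[3]: P[3] ⊕ 46 = 88; E(K, 88) = 176.
C[4]: P[4] ⊕ 176 = 240; E(K, 240) = 72.
C[5]: P[5] ⊕ 72 = 177; E(K, 177) = 9.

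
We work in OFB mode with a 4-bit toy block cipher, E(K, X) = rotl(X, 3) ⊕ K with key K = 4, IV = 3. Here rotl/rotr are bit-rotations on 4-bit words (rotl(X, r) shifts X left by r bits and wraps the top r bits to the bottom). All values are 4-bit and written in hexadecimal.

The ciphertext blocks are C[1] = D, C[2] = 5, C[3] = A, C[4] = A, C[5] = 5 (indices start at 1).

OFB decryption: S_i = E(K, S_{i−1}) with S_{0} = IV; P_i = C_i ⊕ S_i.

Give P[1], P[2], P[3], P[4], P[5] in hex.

P[1]: S = E(K, 3) = D; D ⊕ D = 0.
P[2]: S = E(K, D) = A; 5 ⊕ A = F.
P[3]: S = E(K, A) = 1; A ⊕ 1 = B.
P[4]: S = E(K, 1) = C; A ⊕ C = 6.
P[5]: S = E(K, C) = 2; 5 ⊕ 2 = 7.

P[1] = 0, P[2] = F, P[3] = B, P[4] = 6, P[5] = 7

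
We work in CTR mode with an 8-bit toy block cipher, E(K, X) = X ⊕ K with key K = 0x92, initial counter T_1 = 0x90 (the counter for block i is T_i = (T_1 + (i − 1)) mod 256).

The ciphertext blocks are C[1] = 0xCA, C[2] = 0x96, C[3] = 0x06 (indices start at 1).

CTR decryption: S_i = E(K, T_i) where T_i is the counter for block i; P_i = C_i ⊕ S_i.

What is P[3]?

P[3] = 0x06

P[3]: T = 0x92, S = E(K, T) = 0x00; 0x06 ⊕ 0x00 = 0x06.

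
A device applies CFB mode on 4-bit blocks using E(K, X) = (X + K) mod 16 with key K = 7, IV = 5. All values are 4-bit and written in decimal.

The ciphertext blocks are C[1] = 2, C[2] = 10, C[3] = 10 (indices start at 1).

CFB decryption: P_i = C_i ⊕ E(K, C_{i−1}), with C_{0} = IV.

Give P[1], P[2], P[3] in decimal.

P[1] = 14, P[2] = 3, P[3] = 11

P[1]: E(K, 5) = 12; 2 ⊕ 12 = 14.
P[2]: E(K, 2) = 9; 10 ⊕ 9 = 3.
P[3]: E(K, 10) = 1; 10 ⊕ 1 = 11.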